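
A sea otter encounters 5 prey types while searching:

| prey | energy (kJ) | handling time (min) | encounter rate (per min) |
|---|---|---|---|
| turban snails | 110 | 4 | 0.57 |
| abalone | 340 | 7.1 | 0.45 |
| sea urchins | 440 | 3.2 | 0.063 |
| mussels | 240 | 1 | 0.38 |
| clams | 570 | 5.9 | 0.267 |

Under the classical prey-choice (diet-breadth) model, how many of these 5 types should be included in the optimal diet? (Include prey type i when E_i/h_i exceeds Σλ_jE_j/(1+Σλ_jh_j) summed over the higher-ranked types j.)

3

Rank by E/h (kJ/min): mussels 240, sea urchins 138, clams 96.6, abalone 47.9, turban snails 27.5. Include each in turn until the next type's E/h falls below the running intake rate.
Rate on top 1: 66.09. sea urchins: 138 > 66.09 → include.
Rate on top 2: 75.19. clams: 96.6 > 75.19 → include.
Rate on top 3: 85.88. abalone: 47.9 < 85.88 → exclude; stop.
Optimal diet: mussels, sea urchins, clams — 3 of 5 types.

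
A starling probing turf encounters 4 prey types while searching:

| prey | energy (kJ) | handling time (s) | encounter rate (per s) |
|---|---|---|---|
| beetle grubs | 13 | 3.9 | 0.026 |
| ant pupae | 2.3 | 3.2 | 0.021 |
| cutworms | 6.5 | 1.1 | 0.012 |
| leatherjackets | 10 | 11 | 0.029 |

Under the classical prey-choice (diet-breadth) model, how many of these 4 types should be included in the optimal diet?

Rank by E/h (kJ/s): cutworms 5.91, beetle grubs 3.33, leatherjackets 0.909, ant pupae 0.719. Include each in turn until the next type's E/h falls below the running intake rate.
Rate on top 1: 0.07698. beetle grubs: 3.33 > 0.07698 → include.
Rate on top 2: 0.3732. leatherjackets: 0.909 > 0.3732 → include.
Rate on top 3: 0.4925. ant pupae: 0.719 > 0.4925 → include.
Optimal diet: cutworms, beetle grubs, leatherjackets, ant pupae — 4 of 4 types.

4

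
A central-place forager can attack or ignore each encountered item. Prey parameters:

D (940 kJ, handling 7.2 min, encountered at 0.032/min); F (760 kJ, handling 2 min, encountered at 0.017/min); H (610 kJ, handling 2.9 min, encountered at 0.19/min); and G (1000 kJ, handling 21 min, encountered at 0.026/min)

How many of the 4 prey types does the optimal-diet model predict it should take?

3

Profitabilities (E/h, kJ/min): F 380, H 210, D 131, G 47.6. Add prey in this order while the next type's profitability exceeds the intake rate on those already taken.
Rate on top 1: 12.5. H: 210 > 12.5 → include.
Rate on top 2: 81.27. D: 131 > 81.27 → include.
Rate on top 3: 87.53. G: 47.6 < 87.53 → exclude; stop.
Optimal diet: F, H, D — 3 of 4 types.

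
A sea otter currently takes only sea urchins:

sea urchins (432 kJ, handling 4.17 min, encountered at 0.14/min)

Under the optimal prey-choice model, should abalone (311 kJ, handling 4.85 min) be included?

Current rate: (0.14×432)/(1 + 0.14×4.17) = 38.19 kJ/min.
Profitability of abalone: 311/4.85 = 64.12 kJ/min.
64.12 > 38.19, so adding abalone raises the average — include it.

Yes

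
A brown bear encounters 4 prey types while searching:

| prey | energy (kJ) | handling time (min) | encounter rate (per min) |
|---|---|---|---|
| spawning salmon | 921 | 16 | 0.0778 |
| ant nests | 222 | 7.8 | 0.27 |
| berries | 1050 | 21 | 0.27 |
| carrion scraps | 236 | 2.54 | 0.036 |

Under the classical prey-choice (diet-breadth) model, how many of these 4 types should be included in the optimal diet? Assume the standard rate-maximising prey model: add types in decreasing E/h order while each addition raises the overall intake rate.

E/h in descending order: carrion scraps 92.9, spawning salmon 57.6, berries 50, ant nests 28.5 kJ/min. The optimal diet is the largest prefix of this list for which every included type satisfies E_i/h_i > R on the types above it.
Rate on top 1: 7.784. spawning salmon: 57.6 > 7.784 → include.
Rate on top 2: 34.31. berries: 50 > 34.31 → include.
Rate on top 3: 45.42. ant nests: 28.5 < 45.42 → exclude; stop.
Optimal diet: carrion scraps, spawning salmon, berries — 3 of 4 types.

3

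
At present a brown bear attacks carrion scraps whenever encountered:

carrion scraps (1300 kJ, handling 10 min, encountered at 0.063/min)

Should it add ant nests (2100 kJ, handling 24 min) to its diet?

Yes

Current rate: (0.063×1300)/(1 + 0.063×10) = 50.25 kJ/min.
Profitability of ant nests: 2100/24 = 87.5 kJ/min.
Since 87.5 > R, including ant nests increases the long-run rate.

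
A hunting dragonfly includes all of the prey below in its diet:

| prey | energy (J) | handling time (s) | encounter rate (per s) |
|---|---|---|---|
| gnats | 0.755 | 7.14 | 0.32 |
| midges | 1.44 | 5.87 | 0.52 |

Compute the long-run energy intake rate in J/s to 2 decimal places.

Energy encountered per unit search time: 0.32×0.755 + 0.52×1.44 = 0.9904 J/s.
Handling time per unit search time: 0.32×7.14 + 0.52×5.87 = 5.337.
Rate = 0.9904/(1 + 5.337) = 0.1563 J/s.

0.16 J/s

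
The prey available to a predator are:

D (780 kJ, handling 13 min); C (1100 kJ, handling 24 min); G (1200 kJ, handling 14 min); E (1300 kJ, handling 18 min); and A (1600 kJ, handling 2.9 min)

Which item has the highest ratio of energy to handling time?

A

Profitability E/h (kJ/min): D = 780/13 = 60, C = 1100/24 = 45.8, G = 1200/14 = 85.7, E = 1300/18 = 72.2, A = 1600/2.9 = 552.
Ranked: A > G > E > D > C.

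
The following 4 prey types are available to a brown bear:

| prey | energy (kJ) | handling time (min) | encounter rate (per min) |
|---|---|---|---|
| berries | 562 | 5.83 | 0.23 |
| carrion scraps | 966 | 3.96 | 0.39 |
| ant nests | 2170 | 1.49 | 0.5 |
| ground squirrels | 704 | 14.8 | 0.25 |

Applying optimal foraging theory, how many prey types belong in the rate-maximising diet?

1

Rank by E/h (kJ/min): ant nests 1.46e+03, carrion scraps 244, berries 96.4, ground squirrels 47.6. Include each in turn until the next type's E/h falls below the running intake rate.
Rate on top 1: 621.8. carrion scraps: 244 < 621.8 → exclude; stop.
Optimal diet: ant nests — 1 of 4 types.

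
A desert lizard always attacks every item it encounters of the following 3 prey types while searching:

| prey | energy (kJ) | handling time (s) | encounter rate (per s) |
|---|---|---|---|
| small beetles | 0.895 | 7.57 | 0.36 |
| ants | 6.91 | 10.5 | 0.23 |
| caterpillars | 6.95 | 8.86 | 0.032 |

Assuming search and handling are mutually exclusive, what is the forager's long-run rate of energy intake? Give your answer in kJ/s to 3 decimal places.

0.332 kJ/s

R = Σλ_iE_i / (1 + Σλ_ih_i)
Numerator: 0.36×0.895 + 0.23×6.91 + 0.032×6.95 = 2.134
Denominator: 1 + 0.36×7.57 + 0.23×10.5 + 0.032×8.86 = 6.424
R = 2.134/6.424 = 0.3322 kJ/s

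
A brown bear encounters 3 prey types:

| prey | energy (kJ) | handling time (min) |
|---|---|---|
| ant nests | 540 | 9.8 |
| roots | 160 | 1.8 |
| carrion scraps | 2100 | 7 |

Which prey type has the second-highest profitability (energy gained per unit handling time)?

Profitability E/h (kJ/min): ant nests = 540/9.8 = 55.1, roots = 160/1.8 = 88.9, carrion scraps = 2100/7 = 300.
Ranked: carrion scraps > roots > ant nests.

roots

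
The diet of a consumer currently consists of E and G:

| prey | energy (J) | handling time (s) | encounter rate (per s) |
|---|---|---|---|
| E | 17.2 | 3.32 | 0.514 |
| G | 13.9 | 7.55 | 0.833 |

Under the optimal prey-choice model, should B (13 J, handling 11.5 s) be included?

Current rate: (0.514×17.2 + 0.833×13.9)/(1 + 0.514×3.32 + 0.833×7.55) = 2.27 J/s.
B: E/h = 13/11.5 = 1.13 J/s.
Since 1.13 < R, time spent handling B is better spent searching.

No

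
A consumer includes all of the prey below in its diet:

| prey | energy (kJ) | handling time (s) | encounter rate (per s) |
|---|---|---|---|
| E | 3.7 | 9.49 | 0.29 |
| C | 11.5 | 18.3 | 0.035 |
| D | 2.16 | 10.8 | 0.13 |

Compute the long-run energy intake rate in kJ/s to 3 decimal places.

R = Σλ_iE_i / (1 + Σλ_ih_i)
Numerator: 0.29×3.7 + 0.035×11.5 + 0.13×2.16 = 1.756
Denominator: 1 + 0.29×9.49 + 0.035×18.3 + 0.13×10.8 = 5.797
R = 1.756/5.797 = 0.303 kJ/s

0.303 kJ/s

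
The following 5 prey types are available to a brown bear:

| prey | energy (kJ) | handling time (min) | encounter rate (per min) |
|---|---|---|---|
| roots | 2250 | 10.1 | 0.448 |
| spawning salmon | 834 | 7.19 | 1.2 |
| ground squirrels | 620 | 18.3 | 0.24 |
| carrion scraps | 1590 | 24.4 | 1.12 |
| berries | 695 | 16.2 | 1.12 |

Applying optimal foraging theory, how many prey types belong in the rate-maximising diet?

E/h in descending order: roots 223, spawning salmon 116, carrion scraps 65.2, berries 42.9, ground squirrels 33.9 kJ/min. The optimal diet is the largest prefix of this list for which every included type satisfies E_i/h_i > R on the types above it.
Rate on top 1: 182.5. spawning salmon: 116 < 182.5 → exclude; stop.
Optimal diet: roots — 1 of 5 types.

1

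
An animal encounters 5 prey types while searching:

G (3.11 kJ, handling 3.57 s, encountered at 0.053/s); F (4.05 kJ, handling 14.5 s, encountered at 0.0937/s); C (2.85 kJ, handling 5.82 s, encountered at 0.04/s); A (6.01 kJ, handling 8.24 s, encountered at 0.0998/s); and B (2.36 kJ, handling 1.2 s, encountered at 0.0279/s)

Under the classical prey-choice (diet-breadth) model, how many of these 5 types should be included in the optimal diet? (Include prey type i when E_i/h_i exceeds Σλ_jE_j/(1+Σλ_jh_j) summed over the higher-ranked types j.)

E/h in descending order: B 1.97, G 0.871, A 0.729, C 0.49, F 0.279 kJ/s. The optimal diet is the largest prefix of this list for which every included type satisfies E_i/h_i > R on the types above it.
Rate on top 1: 0.06371. G: 0.871 > 0.06371 → include.
Rate on top 2: 0.1887. A: 0.729 > 0.1887 → include.
Rate on top 3: 0.4061. C: 0.49 > 0.4061 → include.
Rate on top 4: 0.4146. F: 0.279 < 0.4146 → exclude; stop.
Optimal diet: B, G, A, C — 4 of 5 types.

4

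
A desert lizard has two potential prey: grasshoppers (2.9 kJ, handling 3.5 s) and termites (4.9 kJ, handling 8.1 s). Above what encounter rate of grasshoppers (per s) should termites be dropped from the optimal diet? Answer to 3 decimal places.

0.773 per s

Drop termites once their profitability E₂/h₂ falls below the rate achievable on grasshoppers alone: E₂/h₂ = λE₁/(1 + λh₁).
Solve for λ: λE₁h₂ = E₂(1 + λh₁) → λ(E₁h₂ − E₂h₁) = E₂ → λ = E₂/(E₁h₂ − E₂h₁).
λ = 4.9/(2.9×8.1 − 4.9×3.5) = 4.9/6.34 = 0.7729 per s.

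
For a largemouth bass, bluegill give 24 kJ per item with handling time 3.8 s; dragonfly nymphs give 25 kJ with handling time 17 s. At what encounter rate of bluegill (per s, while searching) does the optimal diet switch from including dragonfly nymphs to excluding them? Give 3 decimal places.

0.080 per s

Drop dragonfly nymphs once their profitability E₂/h₂ falls below the rate achievable on bluegill alone: E₂/h₂ = λE₁/(1 + λh₁).
Solve for λ: λE₁h₂ = E₂(1 + λh₁) → λ(E₁h₂ − E₂h₁) = E₂ → λ = E₂/(E₁h₂ − E₂h₁).
λ = 25/(24×17 − 25×3.8) = 25/313 = 0.07987 per s.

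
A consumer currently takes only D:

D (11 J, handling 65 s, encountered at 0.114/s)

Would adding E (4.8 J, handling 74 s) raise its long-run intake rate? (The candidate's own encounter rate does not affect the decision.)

No

On D alone, R = ΣλE/(1+Σλh) = 1.254/8.41 = 0.1491 J/s.
E: E/h = 4.8/74 = 0.06486 J/s.
Since 0.06486 < R, time spent handling E is better spent searching.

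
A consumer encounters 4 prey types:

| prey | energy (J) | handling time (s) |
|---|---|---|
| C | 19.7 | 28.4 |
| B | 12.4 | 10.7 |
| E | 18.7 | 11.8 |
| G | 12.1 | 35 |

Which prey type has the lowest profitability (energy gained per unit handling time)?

G

In descending order of E/h:
E: 18.7/11.8 = 1.58 J/s
B: 12.4/10.7 = 1.16 J/s
C: 19.7/28.4 = 0.694 J/s
G: 12.1/35 = 0.346 J/s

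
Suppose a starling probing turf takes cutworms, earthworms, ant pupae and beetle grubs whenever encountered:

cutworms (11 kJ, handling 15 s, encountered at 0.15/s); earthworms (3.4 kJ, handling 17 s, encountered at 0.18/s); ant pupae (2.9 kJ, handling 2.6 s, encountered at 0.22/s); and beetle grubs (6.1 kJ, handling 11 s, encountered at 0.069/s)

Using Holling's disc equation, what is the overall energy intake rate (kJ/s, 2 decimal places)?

Energy encountered per unit search time: 0.15×11 + 0.18×3.4 + 0.22×2.9 + 0.069×6.1 = 3.321 kJ/s.
Handling time per unit search time: 0.15×15 + 0.18×17 + 0.22×2.6 + 0.069×11 = 6.641.
Rate = 3.321/(1 + 6.641) = 0.4346 kJ/s.

0.43 kJ/s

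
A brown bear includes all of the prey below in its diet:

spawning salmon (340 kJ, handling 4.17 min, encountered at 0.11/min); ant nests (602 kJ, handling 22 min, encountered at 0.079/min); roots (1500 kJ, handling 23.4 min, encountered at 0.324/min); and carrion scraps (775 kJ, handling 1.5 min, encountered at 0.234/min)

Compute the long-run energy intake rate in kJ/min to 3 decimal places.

67.597 kJ/min

R = Σλ_iE_i / (1 + Σλ_ih_i)
Numerator: 0.11×340 + 0.079×602 + 0.324×1500 + 0.234×775 = 752.3
Denominator: 1 + 0.11×4.17 + 0.079×22 + 0.324×23.4 + 0.234×1.5 = 11.13
R = 752.3/11.13 = 67.6 kJ/min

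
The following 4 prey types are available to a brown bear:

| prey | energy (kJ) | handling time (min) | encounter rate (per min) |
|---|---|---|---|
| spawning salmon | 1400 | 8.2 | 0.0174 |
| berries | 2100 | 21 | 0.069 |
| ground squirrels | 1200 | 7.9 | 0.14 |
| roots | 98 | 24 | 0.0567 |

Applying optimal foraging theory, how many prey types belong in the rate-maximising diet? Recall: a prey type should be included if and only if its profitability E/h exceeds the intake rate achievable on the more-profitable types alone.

3

E/h in descending order: spawning salmon 171, ground squirrels 152, berries 100, roots 4.08 kJ/min. The optimal diet is the largest prefix of this list for which every included type satisfies E_i/h_i > R on the types above it.
Rate on top 1: 21.32. ground squirrels: 152 > 21.32 → include.
Rate on top 2: 85.54. berries: 100 > 85.54 → include.
Rate on top 3: 91.21. roots: 4.08 < 91.21 → exclude; stop.
Optimal diet: spawning salmon, ground squirrels, berries — 3 of 4 types.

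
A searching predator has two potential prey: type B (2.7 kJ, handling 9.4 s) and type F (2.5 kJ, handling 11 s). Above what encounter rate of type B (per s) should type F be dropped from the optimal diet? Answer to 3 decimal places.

Drop type F once their profitability E₂/h₂ falls below the rate achievable on type B alone: E₂/h₂ = λE₁/(1 + λh₁).
Solve for λ: λE₁h₂ = E₂(1 + λh₁) → λ(E₁h₂ − E₂h₁) = E₂ → λ = E₂/(E₁h₂ − E₂h₁).
λ = 2.5/(2.7×11 − 2.5×9.4) = 2.5/6.2 = 0.4032 per s.

0.403 per s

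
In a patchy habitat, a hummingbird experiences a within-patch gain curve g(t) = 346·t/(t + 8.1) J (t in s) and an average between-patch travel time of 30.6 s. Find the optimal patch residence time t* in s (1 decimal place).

15.7 s

Optimal t* satisfies g'(t*) = g(t*)/(T + t*).
g'(t) = 346·8.1/(t + 8.1)². Setting 346·8.1/(t+8.1)² = 346t/[(t+8.1)(30.6+t)] gives 8.1(30.6+t) = t(t+8.1), so t² = 8.1×30.6 = 247.9.
t* = √247.9 = 15.74 s.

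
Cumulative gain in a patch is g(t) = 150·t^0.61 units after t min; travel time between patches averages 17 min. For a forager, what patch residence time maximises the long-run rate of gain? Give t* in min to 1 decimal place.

Optimal t* satisfies g'(t*) = g(t*)/(T + t*).
g'(t) = 0.61·150·t^-0.39. Setting 0.61·150·t^-0.39 = 150·t^0.61/(17+t) gives 0.61(17+t) = t, so 0.39·t = 0.61×17.
t* = 0.61×17/0.39 = 26.59 min.

26.6 min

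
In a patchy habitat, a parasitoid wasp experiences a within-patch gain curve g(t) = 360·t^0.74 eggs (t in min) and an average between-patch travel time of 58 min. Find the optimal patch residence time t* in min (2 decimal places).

Optimal t* satisfies g'(t*) = g(t*)/(T + t*).
g'(t) = 0.74·360·t^-0.26. Setting 0.74·360·t^-0.26 = 360·t^0.74/(58+t) gives 0.74(58+t) = t, so 0.26·t = 0.74×58.
t* = 0.74×58/0.26 = 165.1 min.

165.08 min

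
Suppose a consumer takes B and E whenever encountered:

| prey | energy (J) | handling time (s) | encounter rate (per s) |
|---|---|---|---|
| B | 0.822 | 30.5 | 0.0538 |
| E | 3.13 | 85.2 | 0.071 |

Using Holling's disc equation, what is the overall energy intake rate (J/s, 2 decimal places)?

0.03 J/s

R = (0.0538×0.822 + 0.071×3.13) / (1 + 0.0538×30.5 + 0.071×85.2) = 0.2665/8.69 = 0.03066 J/s.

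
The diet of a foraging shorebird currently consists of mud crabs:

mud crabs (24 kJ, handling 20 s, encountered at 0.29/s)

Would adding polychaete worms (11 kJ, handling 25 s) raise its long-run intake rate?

On mud crabs alone, R = ΣλE/(1+Σλh) = 6.96/6.8 = 1.024 kJ/s.
polychaete worms: E/h = 11/25 = 0.44 kJ/s.
Since 0.44 < R, time spent handling polychaete worms is better spent searching.

No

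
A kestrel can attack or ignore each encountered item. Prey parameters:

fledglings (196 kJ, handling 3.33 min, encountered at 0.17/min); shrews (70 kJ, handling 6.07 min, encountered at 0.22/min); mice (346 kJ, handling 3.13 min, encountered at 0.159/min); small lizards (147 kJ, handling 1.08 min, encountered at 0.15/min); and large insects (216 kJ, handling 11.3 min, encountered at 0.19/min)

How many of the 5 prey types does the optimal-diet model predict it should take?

E/h in descending order: small lizards 136, mice 111, fledglings 58.9, large insects 19.1, shrews 11.5 kJ/min. The optimal diet is the largest prefix of this list for which every included type satisfies E_i/h_i > R on the types above it.
Rate on top 1: 18.98. mice: 111 > 18.98 → include.
Rate on top 2: 46.43. fledglings: 58.9 > 46.43 → include.
Rate on top 3: 49.59. large insects: 19.1 < 49.59 → exclude; stop.
Optimal diet: small lizards, mice, fledglings — 3 of 5 types.

3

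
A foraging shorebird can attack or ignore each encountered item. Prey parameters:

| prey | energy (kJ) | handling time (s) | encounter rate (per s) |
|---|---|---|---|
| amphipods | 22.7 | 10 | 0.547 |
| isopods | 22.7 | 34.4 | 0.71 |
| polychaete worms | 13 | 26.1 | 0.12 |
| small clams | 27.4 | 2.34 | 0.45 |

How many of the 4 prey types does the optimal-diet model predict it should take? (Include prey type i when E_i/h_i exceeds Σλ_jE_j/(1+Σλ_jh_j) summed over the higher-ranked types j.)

Rank by E/h (kJ/s): small clams 11.7, amphipods 2.27, isopods 0.66, polychaete worms 0.498. Include each in turn until the next type's E/h falls below the running intake rate.
Rate on top 1: 6.006. amphipods: 2.27 < 6.006 → exclude; stop.
Optimal diet: small clams — 1 of 4 types.

1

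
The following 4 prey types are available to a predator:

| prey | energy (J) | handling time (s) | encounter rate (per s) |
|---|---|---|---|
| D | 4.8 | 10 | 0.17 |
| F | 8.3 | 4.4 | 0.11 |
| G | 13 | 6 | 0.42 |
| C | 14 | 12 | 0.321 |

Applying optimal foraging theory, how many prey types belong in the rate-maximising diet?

2

Profitabilities (E/h, J/s): G 2.17, F 1.89, C 1.17, D 0.48. Add prey in this order while the next type's profitability exceeds the intake rate on those already taken.
Rate on top 1: 1.551. F: 1.89 > 1.551 → include.
Rate on top 2: 1.592. C: 1.17 < 1.592 → exclude; stop.
Optimal diet: G, F — 2 of 4 types.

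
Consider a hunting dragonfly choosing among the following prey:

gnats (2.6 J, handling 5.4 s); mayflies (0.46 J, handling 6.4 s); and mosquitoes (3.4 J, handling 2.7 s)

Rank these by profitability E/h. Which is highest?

mosquitoes

Profitability E/h (J/s): gnats = 2.6/5.4 = 0.481, mayflies = 0.46/6.4 = 0.0719, mosquitoes = 3.4/2.7 = 1.26.
Ranked: mosquitoes > gnats > mayflies.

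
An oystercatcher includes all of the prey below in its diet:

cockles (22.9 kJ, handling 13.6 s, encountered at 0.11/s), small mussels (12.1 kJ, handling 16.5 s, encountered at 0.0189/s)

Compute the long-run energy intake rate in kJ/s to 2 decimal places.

R = (0.11×22.9 + 0.0189×12.1) / (1 + 0.11×13.6 + 0.0189×16.5) = 2.748/2.808 = 0.9786 kJ/s.

0.98 kJ/s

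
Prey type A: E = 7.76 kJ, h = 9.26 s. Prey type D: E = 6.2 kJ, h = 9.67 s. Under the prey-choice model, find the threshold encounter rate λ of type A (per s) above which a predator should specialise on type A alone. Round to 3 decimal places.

At the threshold, the rate on type A alone equals the profitability of type D: λ·7.76/(1 + λ·9.26) = 6.2/9.67 = 0.6412.
Rearranging, λ(7.76 − 0.6412×9.26) = 0.6412, so λ = 0.6412/1.823 = 0.3517 per s.

0.352 per s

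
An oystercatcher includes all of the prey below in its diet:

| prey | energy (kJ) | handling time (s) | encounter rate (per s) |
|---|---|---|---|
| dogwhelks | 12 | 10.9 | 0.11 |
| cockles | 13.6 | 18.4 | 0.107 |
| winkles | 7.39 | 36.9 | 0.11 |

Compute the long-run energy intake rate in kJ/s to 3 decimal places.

0.436 kJ/s

R = (0.11×12 + 0.107×13.6 + 0.11×7.39) / (1 + 0.11×10.9 + 0.107×18.4 + 0.11×36.9) = 3.588/8.227 = 0.4361 kJ/s.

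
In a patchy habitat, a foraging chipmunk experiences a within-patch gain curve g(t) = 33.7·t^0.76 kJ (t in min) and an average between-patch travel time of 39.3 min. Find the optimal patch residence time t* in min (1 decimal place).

By the marginal value theorem, leave when the instantaneous gain rate g'(t) equals the habitat-wide average g(t)/(T + t).
g'(t) = 0.76·33.7·t^-0.24. Setting 0.76·33.7·t^-0.24 = 33.7·t^0.76/(39.3+t) gives 0.76(39.3+t) = t, so 0.24·t = 0.76×39.3.
t* = 0.76×39.3/0.24 = 124.5 min.

124.5 min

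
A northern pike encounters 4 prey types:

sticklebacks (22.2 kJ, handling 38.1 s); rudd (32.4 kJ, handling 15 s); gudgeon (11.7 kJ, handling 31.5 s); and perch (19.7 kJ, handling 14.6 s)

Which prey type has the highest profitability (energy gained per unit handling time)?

rudd

Profitability E/h (kJ/s): sticklebacks = 22.2/38.1 = 0.583, rudd = 32.4/15 = 2.16, gudgeon = 11.7/31.5 = 0.371, perch = 19.7/14.6 = 1.35.
Ranked: rudd > perch > sticklebacks > gudgeon.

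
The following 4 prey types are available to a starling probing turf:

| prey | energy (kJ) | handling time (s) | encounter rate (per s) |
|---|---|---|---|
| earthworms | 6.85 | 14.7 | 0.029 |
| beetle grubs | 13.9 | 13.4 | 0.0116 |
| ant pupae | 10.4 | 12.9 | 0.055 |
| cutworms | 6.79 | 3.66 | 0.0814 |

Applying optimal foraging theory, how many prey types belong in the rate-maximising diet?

3

Profitabilities (E/h, kJ/s): cutworms 1.86, beetle grubs 1.04, ant pupae 0.806, earthworms 0.466. Add prey in this order while the next type's profitability exceeds the intake rate on those already taken.
Rate on top 1: 0.4258. beetle grubs: 1.04 > 0.4258 → include.
Rate on top 2: 0.4912. ant pupae: 0.806 > 0.4912 → include.
Rate on top 3: 0.5946. earthworms: 0.466 < 0.5946 → exclude; stop.
Optimal diet: cutworms, beetle grubs, ant pupae — 3 of 4 types.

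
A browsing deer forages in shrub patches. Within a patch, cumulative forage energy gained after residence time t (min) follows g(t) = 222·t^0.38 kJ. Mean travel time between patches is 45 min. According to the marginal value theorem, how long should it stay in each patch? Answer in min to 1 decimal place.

By the marginal value theorem, leave when the instantaneous gain rate g'(t) equals the habitat-wide average g(t)/(T + t).
g'(t) = 0.38·222·t^-0.62. Setting 0.38·222·t^-0.62 = 222·t^0.38/(45+t) gives 0.38(45+t) = t, so 0.62·t = 0.38×45.
t* = 0.38×45/0.62 = 27.58 min.

27.6 min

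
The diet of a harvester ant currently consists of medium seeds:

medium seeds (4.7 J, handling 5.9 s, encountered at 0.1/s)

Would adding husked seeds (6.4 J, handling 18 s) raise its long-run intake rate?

Intake rate on the current diet: R = (0.1×4.7) / (1 + 0.1×5.9) = 0.47/1.59 = 0.2956 J/s.
husked seeds: E/h = 6.4/18 = 0.3556 J/s.
0.3556 > 0.2956, so adding husked seeds raises the average — include it.

Yes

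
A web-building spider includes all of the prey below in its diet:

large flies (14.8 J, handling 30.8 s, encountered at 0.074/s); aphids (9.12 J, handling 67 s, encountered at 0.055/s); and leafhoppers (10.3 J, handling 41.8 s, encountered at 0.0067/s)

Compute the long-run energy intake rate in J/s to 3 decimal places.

0.230 J/s

Energy encountered per unit search time: 0.074×14.8 + 0.055×9.12 + 0.0067×10.3 = 1.666 J/s.
Handling time per unit search time: 0.074×30.8 + 0.055×67 + 0.0067×41.8 = 6.244.
Rate = 1.666/(1 + 6.244) = 0.2299 J/s.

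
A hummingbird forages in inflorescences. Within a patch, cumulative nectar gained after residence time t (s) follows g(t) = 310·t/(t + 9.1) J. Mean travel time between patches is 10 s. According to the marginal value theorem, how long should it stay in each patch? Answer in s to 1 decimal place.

Maximise g(t)/(T+t): set derivative to zero → g'(t)(T+t) = g(t).
g'(t) = 310·9.1/(t + 9.1)². Setting 310·9.1/(t+9.1)² = 310t/[(t+9.1)(10+t)] gives 9.1(10+t) = t(t+9.1), so t² = 9.1×10 = 91.
t* = √91 = 9.539 s.

9.5 s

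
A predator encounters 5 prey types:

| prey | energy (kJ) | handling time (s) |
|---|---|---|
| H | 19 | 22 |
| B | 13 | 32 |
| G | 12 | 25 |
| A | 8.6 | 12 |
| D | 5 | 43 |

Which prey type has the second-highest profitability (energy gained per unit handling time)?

A

In descending order of E/h:
H: 19/22 = 0.864 kJ/s
A: 8.6/12 = 0.717 kJ/s
G: 12/25 = 0.48 kJ/s
B: 13/32 = 0.406 kJ/s
D: 5/43 = 0.116 kJ/s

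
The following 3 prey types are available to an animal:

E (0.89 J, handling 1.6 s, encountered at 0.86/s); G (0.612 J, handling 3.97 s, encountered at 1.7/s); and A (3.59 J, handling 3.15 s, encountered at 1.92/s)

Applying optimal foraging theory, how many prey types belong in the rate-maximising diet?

1

Profitabilities (E/h, J/s): A 1.14, E 0.556, G 0.154. Add prey in this order while the next type's profitability exceeds the intake rate on those already taken.
Rate on top 1: 0.978. E: 0.556 < 0.978 → exclude; stop.
Optimal diet: A — 1 of 3 types.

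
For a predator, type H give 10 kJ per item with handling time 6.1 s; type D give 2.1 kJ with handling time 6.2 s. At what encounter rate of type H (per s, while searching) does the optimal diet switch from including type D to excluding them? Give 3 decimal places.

At the threshold, the rate on type H alone equals the profitability of type D: λ·10/(1 + λ·6.1) = 2.1/6.2 = 0.3387.
Rearranging, λ(10 − 0.3387×6.1) = 0.3387, so λ = 0.3387/7.934 = 0.04269 per s.

0.043 per s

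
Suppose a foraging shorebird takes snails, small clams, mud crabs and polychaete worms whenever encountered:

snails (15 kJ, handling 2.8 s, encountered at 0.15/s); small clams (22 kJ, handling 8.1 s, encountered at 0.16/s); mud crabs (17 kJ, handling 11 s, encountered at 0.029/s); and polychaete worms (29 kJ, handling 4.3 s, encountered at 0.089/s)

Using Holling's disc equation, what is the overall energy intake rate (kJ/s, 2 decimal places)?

R = Σλ_iE_i / (1 + Σλ_ih_i)
Numerator: 0.15×15 + 0.16×22 + 0.029×17 + 0.089×29 = 8.844
Denominator: 1 + 0.15×2.8 + 0.16×8.1 + 0.029×11 + 0.089×4.3 = 3.418
R = 8.844/3.418 = 2.588 kJ/s

2.59 kJ/s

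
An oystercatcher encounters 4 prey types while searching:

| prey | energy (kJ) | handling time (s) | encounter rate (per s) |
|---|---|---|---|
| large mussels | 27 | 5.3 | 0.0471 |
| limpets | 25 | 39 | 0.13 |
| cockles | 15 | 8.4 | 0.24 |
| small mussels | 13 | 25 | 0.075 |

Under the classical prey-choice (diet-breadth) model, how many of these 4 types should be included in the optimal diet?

2

E/h in descending order: large mussels 5.09, cockles 1.79, limpets 0.641, small mussels 0.52 kJ/s. The optimal diet is the largest prefix of this list for which every included type satisfies E_i/h_i > R on the types above it.
Rate on top 1: 1.018. cockles: 1.79 > 1.018 → include.
Rate on top 2: 1.492. limpets: 0.641 < 1.492 → exclude; stop.
Optimal diet: large mussels, cockles — 2 of 4 types.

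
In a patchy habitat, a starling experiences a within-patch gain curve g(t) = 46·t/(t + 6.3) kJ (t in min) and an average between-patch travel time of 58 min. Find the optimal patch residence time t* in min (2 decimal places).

19.12 min

By the marginal value theorem, leave when the instantaneous gain rate g'(t) equals the habitat-wide average g(t)/(T + t).
g'(t) = 46·6.3/(t + 6.3)². Setting 46·6.3/(t+6.3)² = 46t/[(t+6.3)(58+t)] gives 6.3(58+t) = t(t+6.3), so t² = 6.3×58 = 365.4.
t* = √365.4 = 19.12 min.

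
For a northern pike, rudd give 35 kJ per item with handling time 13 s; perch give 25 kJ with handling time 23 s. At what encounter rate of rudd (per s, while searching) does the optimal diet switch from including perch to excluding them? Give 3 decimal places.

0.052 per s

Drop perch once their profitability E₂/h₂ falls below the rate achievable on rudd alone: E₂/h₂ = λE₁/(1 + λh₁).
Solve for λ: λE₁h₂ = E₂(1 + λh₁) → λ(E₁h₂ − E₂h₁) = E₂ → λ = E₂/(E₁h₂ − E₂h₁).
λ = 25/(35×23 − 25×13) = 25/480 = 0.05208 per s.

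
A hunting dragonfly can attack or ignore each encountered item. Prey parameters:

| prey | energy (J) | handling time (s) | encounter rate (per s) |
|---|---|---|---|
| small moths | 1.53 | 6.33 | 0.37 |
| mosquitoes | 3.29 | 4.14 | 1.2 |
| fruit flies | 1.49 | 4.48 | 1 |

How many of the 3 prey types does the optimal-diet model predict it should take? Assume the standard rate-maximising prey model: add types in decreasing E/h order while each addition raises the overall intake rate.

1

Rank by E/h (J/s): mosquitoes 0.795, fruit flies 0.333, small moths 0.242. Include each in turn until the next type's E/h falls below the running intake rate.
Rate on top 1: 0.6615. fruit flies: 0.333 < 0.6615 → exclude; stop.
Optimal diet: mosquitoes — 1 of 3 types.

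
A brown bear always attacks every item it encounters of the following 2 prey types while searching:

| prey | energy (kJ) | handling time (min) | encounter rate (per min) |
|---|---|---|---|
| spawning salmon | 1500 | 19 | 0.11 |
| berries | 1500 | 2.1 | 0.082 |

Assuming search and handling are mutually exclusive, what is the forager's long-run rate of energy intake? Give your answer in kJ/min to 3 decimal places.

R = (0.11×1500 + 0.082×1500) / (1 + 0.11×19 + 0.082×2.1) = 288/3.262 = 88.28 kJ/min.

88.284 kJ/min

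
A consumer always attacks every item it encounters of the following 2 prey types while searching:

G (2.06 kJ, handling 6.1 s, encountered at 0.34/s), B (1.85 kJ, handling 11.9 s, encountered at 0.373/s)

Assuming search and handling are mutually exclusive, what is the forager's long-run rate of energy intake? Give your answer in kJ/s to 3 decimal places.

R = Σλ_iE_i / (1 + Σλ_ih_i)
Numerator: 0.34×2.06 + 0.373×1.85 = 1.39
Denominator: 1 + 0.34×6.1 + 0.373×11.9 = 7.513
R = 1.39/7.513 = 0.1851 kJ/s

0.185 kJ/s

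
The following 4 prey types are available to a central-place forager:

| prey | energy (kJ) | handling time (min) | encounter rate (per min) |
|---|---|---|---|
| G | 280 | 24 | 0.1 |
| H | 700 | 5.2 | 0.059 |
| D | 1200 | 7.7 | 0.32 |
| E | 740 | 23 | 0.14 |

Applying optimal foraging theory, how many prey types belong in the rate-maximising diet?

2

E/h in descending order: D 156, H 135, E 32.2, G 11.7 kJ/min. The optimal diet is the largest prefix of this list for which every included type satisfies E_i/h_i > R on the types above it.
Rate on top 1: 110.9. H: 135 > 110.9 → include.
Rate on top 2: 112.8. E: 32.2 < 112.8 → exclude; stop.
Optimal diet: D, H — 2 of 4 types.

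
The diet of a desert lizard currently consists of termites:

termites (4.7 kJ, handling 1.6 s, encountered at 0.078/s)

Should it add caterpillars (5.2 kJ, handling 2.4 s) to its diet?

Yes

Intake rate on the current diet: R = (0.078×4.7) / (1 + 0.078×1.6) = 0.3666/1.125 = 0.3259 kJ/s.
Profitability of caterpillars: 5.2/2.4 = 2.167 kJ/s.
Since 2.167 > R, including caterpillars increases the long-run rate.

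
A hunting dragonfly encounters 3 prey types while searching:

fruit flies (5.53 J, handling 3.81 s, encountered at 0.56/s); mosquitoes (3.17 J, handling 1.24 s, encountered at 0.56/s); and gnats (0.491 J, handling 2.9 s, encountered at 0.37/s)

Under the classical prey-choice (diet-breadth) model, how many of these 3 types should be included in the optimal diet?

Profitabilities (E/h, J/s): mosquitoes 2.56, fruit flies 1.45, gnats 0.169. Add prey in this order while the next type's profitability exceeds the intake rate on those already taken.
Rate on top 1: 1.048. fruit flies: 1.45 > 1.048 → include.
Rate on top 2: 1.273. gnats: 0.169 < 1.273 → exclude; stop.
Optimal diet: mosquitoes, fruit flies — 2 of 3 types.

2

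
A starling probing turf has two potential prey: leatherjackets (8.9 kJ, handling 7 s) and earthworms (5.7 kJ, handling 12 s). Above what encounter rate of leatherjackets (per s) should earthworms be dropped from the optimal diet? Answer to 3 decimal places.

0.085 per s

The zero-one rule: include earthworms iff E₂/h₂ > λE₁/(1+λh₁). Equality gives the switch point.
λE₁h₂ = E₂ + λE₂h₁ ⇒ λ = E₂/(E₁h₂ − E₂h₁) = 5.7/(106.8 − 39.9) = 0.0852 per s.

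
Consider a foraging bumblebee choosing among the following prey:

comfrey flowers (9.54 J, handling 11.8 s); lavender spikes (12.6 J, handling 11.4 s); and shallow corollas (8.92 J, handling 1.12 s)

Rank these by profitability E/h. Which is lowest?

Profitability E/h (J/s): comfrey flowers = 9.54/11.8 = 0.808, lavender spikes = 12.6/11.4 = 1.11, shallow corollas = 8.92/1.12 = 7.96.
Ranked: shallow corollas > lavender spikes > comfrey flowers.

comfrey flowers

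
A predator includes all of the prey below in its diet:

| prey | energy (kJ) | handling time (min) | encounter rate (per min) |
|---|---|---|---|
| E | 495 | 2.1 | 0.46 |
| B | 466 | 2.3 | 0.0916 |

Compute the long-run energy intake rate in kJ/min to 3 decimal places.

124.219 kJ/min

R = (0.46×495 + 0.0916×466) / (1 + 0.46×2.1 + 0.0916×2.3) = 270.4/2.177 = 124.2 kJ/min.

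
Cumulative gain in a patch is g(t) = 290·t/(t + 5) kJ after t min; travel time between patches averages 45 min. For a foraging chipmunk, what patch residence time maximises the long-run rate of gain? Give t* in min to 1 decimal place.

15.0 min

Maximise g(t)/(T+t): set derivative to zero → g'(t)(T+t) = g(t).
g'(t) = 290·5/(t + 5)². Setting 290·5/(t+5)² = 290t/[(t+5)(45+t)] gives 5(45+t) = t(t+5), so t² = 5×45 = 225.
t* = √225 = 15 min.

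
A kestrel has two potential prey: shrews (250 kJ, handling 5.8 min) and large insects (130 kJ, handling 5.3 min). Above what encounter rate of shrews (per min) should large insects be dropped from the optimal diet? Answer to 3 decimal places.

At the threshold, the rate on shrews alone equals the profitability of large insects: λ·250/(1 + λ·5.8) = 130/5.3 = 24.53.
Rearranging, λ(250 − 24.53×5.8) = 24.53, so λ = 24.53/107.7 = 0.2277 per min.

0.228 per min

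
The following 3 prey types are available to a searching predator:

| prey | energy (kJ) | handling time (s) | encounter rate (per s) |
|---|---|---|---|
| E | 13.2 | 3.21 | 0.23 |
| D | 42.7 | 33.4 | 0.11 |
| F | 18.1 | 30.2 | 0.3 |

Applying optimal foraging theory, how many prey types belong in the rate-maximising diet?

1

Rank by E/h (kJ/s): E 4.11, D 1.28, F 0.599. Include each in turn until the next type's E/h falls below the running intake rate.
Rate on top 1: 1.747. D: 1.28 < 1.747 → exclude; stop.
Optimal diet: E — 1 of 3 types.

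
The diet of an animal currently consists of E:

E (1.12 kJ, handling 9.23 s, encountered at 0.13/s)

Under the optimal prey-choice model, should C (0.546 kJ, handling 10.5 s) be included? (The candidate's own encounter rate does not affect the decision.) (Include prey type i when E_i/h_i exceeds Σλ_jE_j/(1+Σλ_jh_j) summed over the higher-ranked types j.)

No

On E alone, R = ΣλE/(1+Σλh) = 0.1456/2.2 = 0.06618 kJ/s.
C: E/h = 0.546/10.5 = 0.052 kJ/s.
0.052 < 0.06618, so adding C would lower the average — exclude it.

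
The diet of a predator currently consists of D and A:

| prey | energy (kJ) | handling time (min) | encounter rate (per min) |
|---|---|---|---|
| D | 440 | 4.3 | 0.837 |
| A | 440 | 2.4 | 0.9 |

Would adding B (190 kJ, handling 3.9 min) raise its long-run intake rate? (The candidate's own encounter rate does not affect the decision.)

No

Current rate: (0.837×440 + 0.9×440)/(1 + 0.837×4.3 + 0.9×2.4) = 113.1 kJ/min.
Profitability of B: 190/3.9 = 48.72 kJ/min.
Since 48.72 < R, time spent handling B is better spent searching.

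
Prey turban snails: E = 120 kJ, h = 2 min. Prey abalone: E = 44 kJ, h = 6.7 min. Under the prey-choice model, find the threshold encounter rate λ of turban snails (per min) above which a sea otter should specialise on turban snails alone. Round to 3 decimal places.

The zero-one rule: include abalone iff E₂/h₂ > λE₁/(1+λh₁). Equality gives the switch point.
λE₁h₂ = E₂ + λE₂h₁ ⇒ λ = E₂/(E₁h₂ − E₂h₁) = 44/(804 − 88) = 0.06145 per min.

0.061 per min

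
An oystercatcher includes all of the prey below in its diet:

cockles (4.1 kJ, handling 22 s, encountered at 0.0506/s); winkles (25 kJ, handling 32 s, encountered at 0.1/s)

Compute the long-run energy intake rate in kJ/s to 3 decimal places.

0.510 kJ/s

Energy encountered per unit search time: 0.0506×4.1 + 0.1×25 = 2.707 kJ/s.
Handling time per unit search time: 0.0506×22 + 0.1×32 = 4.313.
Rate = 2.707/(1 + 4.313) = 0.5096 kJ/s.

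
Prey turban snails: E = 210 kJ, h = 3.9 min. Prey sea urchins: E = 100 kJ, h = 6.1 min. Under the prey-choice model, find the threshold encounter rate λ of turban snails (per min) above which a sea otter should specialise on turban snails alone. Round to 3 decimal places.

Drop sea urchins once their profitability E₂/h₂ falls below the rate achievable on turban snails alone: E₂/h₂ = λE₁/(1 + λh₁).
Solve for λ: λE₁h₂ = E₂(1 + λh₁) → λ(E₁h₂ − E₂h₁) = E₂ → λ = E₂/(E₁h₂ − E₂h₁).
λ = 100/(210×6.1 − 100×3.9) = 100/891 = 0.1122 per min.

0.112 per min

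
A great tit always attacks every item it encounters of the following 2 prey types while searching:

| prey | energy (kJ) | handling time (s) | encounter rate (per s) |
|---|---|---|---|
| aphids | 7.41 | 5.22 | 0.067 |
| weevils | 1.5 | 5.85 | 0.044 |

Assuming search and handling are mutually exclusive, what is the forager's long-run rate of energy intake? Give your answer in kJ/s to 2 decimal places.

0.35 kJ/s

Energy encountered per unit search time: 0.067×7.41 + 0.044×1.5 = 0.5625 kJ/s.
Handling time per unit search time: 0.067×5.22 + 0.044×5.85 = 0.6071.
Rate = 0.5625/(1 + 0.6071) = 0.35 kJ/s.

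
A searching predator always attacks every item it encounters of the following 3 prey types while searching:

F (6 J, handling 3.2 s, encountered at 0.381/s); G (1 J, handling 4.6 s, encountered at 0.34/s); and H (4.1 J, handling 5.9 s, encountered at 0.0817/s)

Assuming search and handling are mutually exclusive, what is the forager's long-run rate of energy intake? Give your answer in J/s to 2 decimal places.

R = Σλ_iE_i / (1 + Σλ_ih_i)
Numerator: 0.381×6 + 0.34×1 + 0.0817×4.1 = 2.961
Denominator: 1 + 0.381×3.2 + 0.34×4.6 + 0.0817×5.9 = 4.265
R = 2.961/4.265 = 0.6942 J/s

0.69 J/s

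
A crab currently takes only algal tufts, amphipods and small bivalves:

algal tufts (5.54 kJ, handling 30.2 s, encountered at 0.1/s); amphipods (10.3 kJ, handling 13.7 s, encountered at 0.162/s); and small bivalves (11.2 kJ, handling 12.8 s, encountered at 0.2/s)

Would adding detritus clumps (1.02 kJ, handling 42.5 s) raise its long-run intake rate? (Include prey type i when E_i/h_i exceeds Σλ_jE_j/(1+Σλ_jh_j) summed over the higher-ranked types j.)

No

Intake rate on the current diet: R = (0.1×5.54 + 0.162×10.3 + 0.2×11.2) / (1 + 0.1×30.2 + 0.162×13.7 + 0.2×12.8) = 4.463/8.799 = 0.5071 kJ/s.
Profitability of detritus clumps: 1.02/42.5 = 0.024 kJ/s.
0.024 < 0.5071, so adding detritus clumps would lower the average — exclude it.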